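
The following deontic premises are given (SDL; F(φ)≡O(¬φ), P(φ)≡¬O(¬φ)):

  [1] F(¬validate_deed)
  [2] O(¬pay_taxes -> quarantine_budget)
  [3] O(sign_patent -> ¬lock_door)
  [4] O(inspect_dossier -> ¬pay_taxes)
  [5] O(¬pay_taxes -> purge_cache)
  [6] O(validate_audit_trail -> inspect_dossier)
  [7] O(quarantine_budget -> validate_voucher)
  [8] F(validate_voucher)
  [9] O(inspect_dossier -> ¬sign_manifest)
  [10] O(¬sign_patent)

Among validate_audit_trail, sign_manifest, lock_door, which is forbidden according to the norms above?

F(validate_voucher) at premise 8 means O(¬validate_voucher).
Premise 7 is O(quarantine_budget -> validate_voucher); contrapositively O(¬validate_voucher -> ¬quarantine_budget). Since O(¬validate_voucher) holds, K gives O(¬quarantine_budget).
Premise 2 is O(¬pay_taxes -> quarantine_budget); contrapositively O(¬quarantine_budget -> pay_taxes). Since O(¬quarantine_budget) holds, K gives O(pay_taxes).
Premise 4, O(inspect_dossier -> ¬pay_taxes), contraposes to O(pay_taxes -> ¬inspect_dossier); with O(pay_taxes) we get O(¬inspect_dossier).
Premise 6 is O(validate_audit_trail -> inspect_dossier); contrapositively O(¬inspect_dossier -> ¬validate_audit_trail). Since O(¬inspect_dossier) holds, K gives O(¬validate_audit_trail).
So O(¬validate_audit_trail) holds, i.e. validate_audit_trail is forbidden. None of the other listed options is forbidden under the premises.

validate_audit_trail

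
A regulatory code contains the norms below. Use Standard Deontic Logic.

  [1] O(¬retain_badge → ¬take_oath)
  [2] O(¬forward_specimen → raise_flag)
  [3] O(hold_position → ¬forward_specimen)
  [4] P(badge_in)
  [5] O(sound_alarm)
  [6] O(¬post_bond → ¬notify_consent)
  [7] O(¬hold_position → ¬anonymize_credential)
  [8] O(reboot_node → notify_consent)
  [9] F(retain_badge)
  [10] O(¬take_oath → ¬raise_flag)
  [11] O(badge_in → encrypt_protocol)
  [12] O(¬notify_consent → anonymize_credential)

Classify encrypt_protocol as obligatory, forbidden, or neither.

Premise 11 is O(badge_in → encrypt_protocol), but O(badge_in) is not derivable from the premises (the permission P(badge_in) asserts only ¬O(¬badge_in), not O(badge_in)), so it does not yield O(encrypt_protocol).
No premise or chain of K-axiom applications forces O(encrypt_protocol), and none forces O(¬encrypt_protocol). So encrypt_protocol is neither obligatory nor forbidden under these norms.

Neither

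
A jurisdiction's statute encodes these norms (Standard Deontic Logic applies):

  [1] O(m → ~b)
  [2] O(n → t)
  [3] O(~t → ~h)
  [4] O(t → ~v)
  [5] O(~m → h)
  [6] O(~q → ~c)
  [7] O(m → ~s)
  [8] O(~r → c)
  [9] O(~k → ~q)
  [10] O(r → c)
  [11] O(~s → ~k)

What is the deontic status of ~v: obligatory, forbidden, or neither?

Obligatory

Premises 10 and 8 cover both cases: O(r → c) and O(~r → c). Since r ∨ ~r is a tautology, O(c) follows.
The contrapositive of premise 6 (O(~q → ~c)) is O(c → q), and O(c) is already established, so O(q).
Premise 9 is O(~k → ~q); contrapositively O(q → k). Since O(q) holds, K gives O(k).
Premise 11 is O(~s → ~k); contrapositively O(k → s). Since O(k) holds, K gives O(s).
The contrapositive of premise 7 (O(m → ~s)) is O(s → ~m), and O(s) is already established, so O(~m).
Applying K to premise 5 (O(~m → h)) and O(~m) yields O(h).
The contrapositive of premise 3 (O(~t → ~h)) is O(h → t), and O(h) is already established, so O(t).
Premise 4 is O(t → ~v); since O(t), deontic closure gives O(~v).
Premises 1, 2 do not contribute to this derivation.
Hence ~v is obligatory.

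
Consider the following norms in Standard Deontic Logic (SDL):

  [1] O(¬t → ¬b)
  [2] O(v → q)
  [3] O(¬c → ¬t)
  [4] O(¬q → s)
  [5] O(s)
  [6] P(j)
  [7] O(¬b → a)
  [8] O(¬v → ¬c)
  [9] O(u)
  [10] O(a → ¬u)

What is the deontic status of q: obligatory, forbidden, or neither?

Premise 9 gives O(u).
The contrapositive of premise 10 (O(a → ¬u)) is O(u → ¬a), and O(u) is already established, so O(¬a).
Premise 7 is O(¬b → a); contrapositively O(¬a → b). Since O(¬a) holds, K gives O(b).
Premise 1, O(¬t → ¬b), contraposes to O(b → t); with O(b) we get O(t).
The contrapositive of premise 3 (O(¬c → ¬t)) is O(t → c), and O(t) is already established, so O(c).
Premise 8 is O(¬v → ¬c); contrapositively O(c → v). Since O(c) holds, K gives O(v).
Applying K to premise 2 (O(v → q)) and O(v) yields O(q).
Premises 4, 5, 6 do not contribute to this derivation.
Hence q is obligatory.

Obligatory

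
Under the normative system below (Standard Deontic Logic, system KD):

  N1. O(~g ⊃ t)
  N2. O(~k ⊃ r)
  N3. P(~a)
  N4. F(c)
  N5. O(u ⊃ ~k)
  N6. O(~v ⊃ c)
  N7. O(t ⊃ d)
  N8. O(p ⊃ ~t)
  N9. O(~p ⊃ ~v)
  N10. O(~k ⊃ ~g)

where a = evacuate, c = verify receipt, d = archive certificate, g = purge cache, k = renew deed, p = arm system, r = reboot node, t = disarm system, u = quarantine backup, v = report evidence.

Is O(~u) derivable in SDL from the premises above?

F(c) at premise 4 means O(~c).
Premise 6, O(~v ⊃ c), contraposes to O(~c ⊃ v); with O(~c) we get O(v).
Premise 9, O(~p ⊃ ~v), contraposes to O(v ⊃ p); with O(v) we get O(p).
From O(p) and premise 8, O(p ⊃ ~t), we obtain O(~t).
Premise 1 is O(~g ⊃ t); contrapositively O(~t ⊃ g). Since O(~t) holds, K gives O(g).
Premise 10, O(~k ⊃ ~g), contraposes to O(g ⊃ k); with O(g) we get O(k).
Premise 5, O(u ⊃ ~k), contraposes to O(k ⊃ ~u); with O(k) we get O(~u).
Premises 2, 3, 7 do not contribute to this derivation.
So O(~u) follows.

Yes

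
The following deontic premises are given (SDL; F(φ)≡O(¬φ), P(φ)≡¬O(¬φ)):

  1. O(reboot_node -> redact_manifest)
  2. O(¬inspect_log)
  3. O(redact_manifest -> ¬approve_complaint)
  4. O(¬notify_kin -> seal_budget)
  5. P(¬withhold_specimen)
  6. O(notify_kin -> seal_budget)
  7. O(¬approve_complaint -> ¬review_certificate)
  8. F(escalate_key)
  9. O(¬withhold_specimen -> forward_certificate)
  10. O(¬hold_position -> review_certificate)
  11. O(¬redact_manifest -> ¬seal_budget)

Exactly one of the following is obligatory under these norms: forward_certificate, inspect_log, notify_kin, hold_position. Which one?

hold_position

Premises 4 and 6 cover both cases: O(¬notify_kin -> seal_budget) and O(notify_kin -> seal_budget). Since ¬notify_kin ∨ notify_kin is a tautology, O(seal_budget) follows.
Premise 11, O(¬redact_manifest -> ¬seal_budget), contraposes to O(seal_budget -> redact_manifest); with O(seal_budget) we get O(redact_manifest).
With premise 3, O(redact_manifest -> ¬approve_complaint), the K-axiom yields O(¬approve_complaint).
With premise 7, O(¬approve_complaint -> ¬review_certificate), the K-axiom yields O(¬review_certificate).
Premise 10, O(¬hold_position -> review_certificate), contraposes to O(¬review_certificate -> hold_position); with O(¬review_certificate) we get O(hold_position).
So O(hold_position) holds — hold_position is obligatory. None of the other listed options is made obligatory by any chain of premises.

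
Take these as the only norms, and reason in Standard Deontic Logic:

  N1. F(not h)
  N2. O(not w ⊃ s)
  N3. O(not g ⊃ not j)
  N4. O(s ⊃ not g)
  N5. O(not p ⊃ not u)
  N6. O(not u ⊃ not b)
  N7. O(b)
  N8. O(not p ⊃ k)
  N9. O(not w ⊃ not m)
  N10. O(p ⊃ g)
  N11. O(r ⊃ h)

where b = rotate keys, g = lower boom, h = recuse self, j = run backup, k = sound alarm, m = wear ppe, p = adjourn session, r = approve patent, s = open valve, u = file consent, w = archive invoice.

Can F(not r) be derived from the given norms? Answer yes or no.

No

Premise 11 is O(r ⊃ h); even if O(h) held, inferring O(r) would be affirming the consequent — invalid.
No other premise forces O(r). An ideal world satisfying every premise can still have not r true, so F(not r) is not derivable.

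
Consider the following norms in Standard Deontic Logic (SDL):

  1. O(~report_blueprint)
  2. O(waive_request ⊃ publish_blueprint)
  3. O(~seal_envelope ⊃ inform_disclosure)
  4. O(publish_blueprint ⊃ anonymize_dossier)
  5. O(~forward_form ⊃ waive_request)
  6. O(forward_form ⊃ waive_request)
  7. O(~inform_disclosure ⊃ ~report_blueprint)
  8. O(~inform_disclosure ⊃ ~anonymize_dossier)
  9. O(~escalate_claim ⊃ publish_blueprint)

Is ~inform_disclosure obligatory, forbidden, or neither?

Premises 6 and 5 are O(forward_form ⊃ waive_request) and O(~forward_form ⊃ waive_request); every ideal world satisfies forward_form or ~forward_form, so in either case waive_request holds — hence O(waive_request).
Premise 2 is O(waive_request ⊃ publish_blueprint); since O(waive_request), deontic closure gives O(publish_blueprint).
Premise 4 is O(publish_blueprint ⊃ anonymize_dossier); since O(publish_blueprint), deontic closure gives O(anonymize_dossier).
Premise 8, O(~inform_disclosure ⊃ ~anonymize_dossier), contraposes to O(anonymize_dossier ⊃ inform_disclosure); with O(anonymize_dossier) we get O(inform_disclosure).
Premises 1, 3, 7, 9 do not contribute to this derivation.
Thus O(inform_disclosure), which is F(~inform_disclosure): ~inform_disclosure is forbidden.

Forbidden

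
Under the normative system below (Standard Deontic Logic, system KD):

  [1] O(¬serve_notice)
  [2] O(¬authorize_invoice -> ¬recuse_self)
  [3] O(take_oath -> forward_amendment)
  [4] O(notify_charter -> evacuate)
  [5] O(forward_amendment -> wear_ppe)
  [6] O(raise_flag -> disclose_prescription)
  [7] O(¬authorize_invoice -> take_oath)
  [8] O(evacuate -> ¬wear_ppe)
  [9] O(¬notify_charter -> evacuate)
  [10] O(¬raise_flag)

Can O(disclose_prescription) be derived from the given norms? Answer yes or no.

Premise 6 is O(raise_flag -> disclose_prescription), but O(raise_flag) is not derivable from the premises, so it does not yield O(disclose_prescription).
No other premise forces O(disclose_prescription). An ideal world satisfying every premise can still have disclose_prescription false, so O(disclose_prescription) is not derivable.

No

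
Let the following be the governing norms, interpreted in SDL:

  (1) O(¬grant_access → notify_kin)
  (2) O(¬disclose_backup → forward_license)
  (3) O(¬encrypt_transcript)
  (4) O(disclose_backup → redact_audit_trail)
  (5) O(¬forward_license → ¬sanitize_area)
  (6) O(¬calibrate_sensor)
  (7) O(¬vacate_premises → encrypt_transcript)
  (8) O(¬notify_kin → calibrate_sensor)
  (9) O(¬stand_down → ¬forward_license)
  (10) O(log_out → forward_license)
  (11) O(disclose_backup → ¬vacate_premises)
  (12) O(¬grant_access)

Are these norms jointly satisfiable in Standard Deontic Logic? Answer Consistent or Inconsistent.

Premise 8 is O(¬notify_kin → calibrate_sensor), but O(¬notify_kin) is not derivable from the premises, so it does not yield O(calibrate_sensor).
So O(calibrate_sensor) is not derivable, and the apparent clash with O(¬calibrate_sensor) does not arise.
A world satisfying every obligation exists (e.g. calibrate_sensor=false, disclose_backup=false, encrypt_transcript=false, forward_license=true, grant_access=false, log_out=false, notify_kin=true, redact_audit_trail=false, sanitize_area=false, stand_down=true, vacate_premises=true); no atom is both obligatory and forbidden, so the set is consistent.

Consistent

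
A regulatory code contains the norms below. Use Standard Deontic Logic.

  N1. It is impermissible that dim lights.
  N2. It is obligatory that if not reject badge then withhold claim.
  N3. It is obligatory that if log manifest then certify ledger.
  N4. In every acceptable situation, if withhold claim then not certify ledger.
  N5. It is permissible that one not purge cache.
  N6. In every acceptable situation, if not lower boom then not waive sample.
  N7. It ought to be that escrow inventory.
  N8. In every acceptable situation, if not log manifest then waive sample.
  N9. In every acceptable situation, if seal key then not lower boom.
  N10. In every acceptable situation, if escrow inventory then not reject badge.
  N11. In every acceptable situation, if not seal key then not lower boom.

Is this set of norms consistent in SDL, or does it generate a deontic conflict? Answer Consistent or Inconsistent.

By case analysis on seal_key: premise 9 gives O(seal_key → ¬lower_boom) and premise 11 gives O(¬seal_key → ¬lower_boom), so O(¬lower_boom) either way.
With premise 6, O(¬lower_boom → ¬waive_sample), the K-axiom yields O(¬waive_sample).
Premise 8, O(¬log_manifest → waive_sample), contraposes to O(¬waive_sample → log_manifest); with O(¬waive_sample) we get O(log_manifest).
From O(log_manifest) and premise 3, O(log_manifest → certify_ledger), we obtain O(certify_ledger).
The contrapositive of premise 4 (O(withhold_claim → ¬certify_ledger)) is O(certify_ledger → ¬withhold_claim), and O(certify_ledger) is already established, so O(¬withhold_claim).
Premise 2 is O(¬reject_badge → withhold_claim); contrapositively O(¬withhold_claim → reject_badge). Since O(¬withhold_claim) holds, K gives O(reject_badge).
Premise 10 is O(escrow_inventory → ¬reject_badge); contrapositively O(reject_badge → ¬escrow_inventory). Since O(reject_badge) holds, K gives O(¬escrow_inventory).
But premise 7 directly asserts O(escrow_inventory).
We now have both O(¬escrow_inventory) and O(escrow_inventory) — escrow_inventory is simultaneously obligatory and forbidden, violating the D-axiom.

Inconsistent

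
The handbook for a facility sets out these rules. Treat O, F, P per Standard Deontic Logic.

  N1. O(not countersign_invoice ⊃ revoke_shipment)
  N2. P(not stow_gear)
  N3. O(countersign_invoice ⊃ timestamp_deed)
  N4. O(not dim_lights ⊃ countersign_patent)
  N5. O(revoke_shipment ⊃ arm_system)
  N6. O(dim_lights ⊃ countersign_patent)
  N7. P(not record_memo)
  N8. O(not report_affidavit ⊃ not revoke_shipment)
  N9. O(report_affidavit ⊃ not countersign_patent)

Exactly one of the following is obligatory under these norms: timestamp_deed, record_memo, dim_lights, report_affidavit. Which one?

By case analysis on not dim_lights: premise 4 gives O(not dim_lights ⊃ countersign_patent) and premise 6 gives O(dim_lights ⊃ countersign_patent), so O(countersign_patent) either way.
Premise 9 is O(report_affidavit ⊃ not countersign_patent); contrapositively O(countersign_patent ⊃ not report_affidavit). Since O(countersign_patent) holds, K gives O(not report_affidavit).
Applying K to premise 8 (O(not report_affidavit ⊃ not revoke_shipment)) and O(not report_affidavit) yields O(not revoke_shipment).
Premise 1, O(not countersign_invoice ⊃ revoke_shipment), contraposes to O(not revoke_shipment ⊃ countersign_invoice); with O(not revoke_shipment) we get O(countersign_invoice).
From O(countersign_invoice) and premise 3, O(countersign_invoice ⊃ timestamp_deed), we obtain O(timestamp_deed).
So O(timestamp_deed) holds — timestamp_deed is obligatory. None of the other listed options is made obligatory by any chain of premises.

timestamp_deed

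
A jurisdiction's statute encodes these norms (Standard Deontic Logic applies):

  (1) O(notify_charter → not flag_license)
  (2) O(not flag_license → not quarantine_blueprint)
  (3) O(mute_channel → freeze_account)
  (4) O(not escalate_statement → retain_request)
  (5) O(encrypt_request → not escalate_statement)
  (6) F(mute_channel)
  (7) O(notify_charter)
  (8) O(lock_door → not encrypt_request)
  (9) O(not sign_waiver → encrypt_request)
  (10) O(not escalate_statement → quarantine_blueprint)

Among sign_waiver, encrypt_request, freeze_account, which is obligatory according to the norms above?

sign_waiver

Premise 7 gives O(notify_charter).
Premise 1 is O(notify_charter → not flag_license); since O(notify_charter), deontic closure gives O(not flag_license).
With premise 2, O(not flag_license → not quarantine_blueprint), the K-axiom yields O(not quarantine_blueprint).
Premise 10 is O(not escalate_statement → quarantine_blueprint); contrapositively O(not quarantine_blueprint → escalate_statement). Since O(not quarantine_blueprint) holds, K gives O(escalate_statement).
Premise 5 is O(encrypt_request → not escalate_statement); contrapositively O(escalate_statement → not encrypt_request). Since O(escalate_statement) holds, K gives O(not encrypt_request).
The contrapositive of premise 9 (O(not sign_waiver → encrypt_request)) is O(not encrypt_request → sign_waiver), and O(not encrypt_request) is already established, so O(sign_waiver).
So O(sign_waiver) holds — sign_waiver is obligatory. None of the other listed options is made obligatory by any chain of premises.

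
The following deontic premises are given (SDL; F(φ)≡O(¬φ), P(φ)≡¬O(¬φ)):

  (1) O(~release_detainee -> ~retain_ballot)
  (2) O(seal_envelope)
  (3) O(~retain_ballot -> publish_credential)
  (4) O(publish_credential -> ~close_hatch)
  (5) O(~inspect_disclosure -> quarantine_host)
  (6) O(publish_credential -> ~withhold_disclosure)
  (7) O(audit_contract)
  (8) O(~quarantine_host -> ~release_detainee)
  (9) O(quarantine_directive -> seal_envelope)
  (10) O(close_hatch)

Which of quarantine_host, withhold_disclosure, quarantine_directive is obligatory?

From premise 10 we have O(close_hatch).
The contrapositive of premise 4 (O(publish_credential -> ~close_hatch)) is O(close_hatch -> ~publish_credential), and O(close_hatch) is already established, so O(~publish_credential).
The contrapositive of premise 3 (O(~retain_ballot -> publish_credential)) is O(~publish_credential -> retain_ballot), and O(~publish_credential) is already established, so O(retain_ballot).
The contrapositive of premise 1 (O(~release_detainee -> ~retain_ballot)) is O(retain_ballot -> release_detainee), and O(retain_ballot) is already established, so O(release_detainee).
The contrapositive of premise 8 (O(~quarantine_host -> ~release_detainee)) is O(release_detainee -> quarantine_host), and O(release_detainee) is already established, so O(quarantine_host).
So O(quarantine_host) holds — quarantine_host is obligatory. None of the other listed options is made obligatory by any chain of premises.

quarantine_host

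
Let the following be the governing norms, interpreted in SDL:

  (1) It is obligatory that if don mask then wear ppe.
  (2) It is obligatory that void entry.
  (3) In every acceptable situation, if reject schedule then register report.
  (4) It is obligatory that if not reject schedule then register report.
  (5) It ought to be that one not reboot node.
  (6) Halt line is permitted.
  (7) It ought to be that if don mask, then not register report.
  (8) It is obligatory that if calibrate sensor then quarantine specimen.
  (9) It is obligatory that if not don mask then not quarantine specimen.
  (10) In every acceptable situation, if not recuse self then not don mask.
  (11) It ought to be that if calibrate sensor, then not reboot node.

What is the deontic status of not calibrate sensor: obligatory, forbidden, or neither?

Obligatory

By case analysis on reject_schedule: premise 3 gives O(reject_schedule → register_report) and premise 4 gives O(¬reject_schedule → register_report), so O(register_report) either way.
Premise 7 is O(don_mask → ¬register_report); contrapositively O(register_report → ¬don_mask). Since O(register_report) holds, K gives O(¬don_mask).
With premise 9, O(¬don_mask → ¬quarantine_specimen), the K-axiom yields O(¬quarantine_specimen).
Premise 8, O(calibrate_sensor → quarantine_specimen), contraposes to O(¬quarantine_specimen → ¬calibrate_sensor); with O(¬quarantine_specimen) we get O(¬calibrate_sensor).
Premises 1, 2, 5, 6, 10, 11 do not contribute to this derivation.
Hence ¬calibrate_sensor is obligatory.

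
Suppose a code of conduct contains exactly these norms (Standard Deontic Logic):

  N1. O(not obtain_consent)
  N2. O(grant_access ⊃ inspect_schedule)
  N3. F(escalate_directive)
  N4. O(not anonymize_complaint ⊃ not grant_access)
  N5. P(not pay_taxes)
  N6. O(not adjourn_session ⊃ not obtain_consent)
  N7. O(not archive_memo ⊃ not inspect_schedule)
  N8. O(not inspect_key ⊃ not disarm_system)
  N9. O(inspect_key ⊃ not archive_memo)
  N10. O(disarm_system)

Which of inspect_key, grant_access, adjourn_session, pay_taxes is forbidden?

Premise 10 states O(disarm_system) outright.
Premise 8, O(not inspect_key ⊃ not disarm_system), contraposes to O(disarm_system ⊃ inspect_key); with O(disarm_system) we get O(inspect_key).
With premise 9, O(inspect_key ⊃ not archive_memo), the K-axiom yields O(not archive_memo).
From O(not archive_memo) and premise 7, O(not archive_memo ⊃ not inspect_schedule), we obtain O(not inspect_schedule).
Premise 2 is O(grant_access ⊃ inspect_schedule); contrapositively O(not inspect_schedule ⊃ not grant_access). Since O(not inspect_schedule) holds, K gives O(not grant_access).
So O(not grant_access) holds, i.e. grant_access is forbidden. None of the other listed options is forbidden under the premises.

grant_access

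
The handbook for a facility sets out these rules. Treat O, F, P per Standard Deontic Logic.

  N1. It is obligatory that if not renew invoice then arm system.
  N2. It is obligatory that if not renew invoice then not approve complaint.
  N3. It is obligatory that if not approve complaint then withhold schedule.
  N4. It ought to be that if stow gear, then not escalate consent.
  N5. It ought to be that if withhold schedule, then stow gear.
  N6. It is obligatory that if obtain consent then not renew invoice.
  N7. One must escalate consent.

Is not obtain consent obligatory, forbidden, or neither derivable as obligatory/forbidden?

Premise 7 states O(escalate_consent) outright.
Premise 4, O(stow_gear → ¬escalate_consent), contraposes to O(escalate_consent → ¬stow_gear); with O(escalate_consent) we get O(¬stow_gear).
Premise 5, O(withhold_schedule → stow_gear), contraposes to O(¬stow_gear → ¬withhold_schedule); with O(¬stow_gear) we get O(¬withhold_schedule).
Premise 3 is O(¬approve_complaint → withhold_schedule); contrapositively O(¬withhold_schedule → approve_complaint). Since O(¬withhold_schedule) holds, K gives O(approve_complaint).
Premise 2 is O(¬renew_invoice → ¬approve_complaint); contrapositively O(approve_complaint → renew_invoice). Since O(approve_complaint) holds, K gives O(renew_invoice).
Premise 6 is O(obtain_consent → ¬renew_invoice); contrapositively O(renew_invoice → ¬obtain_consent). Since O(renew_invoice) holds, K gives O(¬obtain_consent).
Premise 1 does not contribute to this derivation.
Hence ¬obtain_consent is obligatory.

Obligatory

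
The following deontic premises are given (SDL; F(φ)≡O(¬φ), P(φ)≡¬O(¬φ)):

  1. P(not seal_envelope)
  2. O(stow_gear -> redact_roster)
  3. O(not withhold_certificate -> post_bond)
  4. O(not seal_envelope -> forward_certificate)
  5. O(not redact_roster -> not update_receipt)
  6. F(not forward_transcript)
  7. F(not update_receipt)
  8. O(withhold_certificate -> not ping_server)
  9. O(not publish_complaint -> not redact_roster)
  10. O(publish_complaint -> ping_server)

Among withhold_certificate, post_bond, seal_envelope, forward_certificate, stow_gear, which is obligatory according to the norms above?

post_bond

Premise 7 is F(not update_receipt), i.e. O(update_receipt).
Premise 5, O(not redact_roster -> not update_receipt), contraposes to O(update_receipt -> redact_roster); with O(update_receipt) we get O(redact_roster).
The contrapositive of premise 9 (O(not publish_complaint -> not redact_roster)) is O(redact_roster -> publish_complaint), and O(redact_roster) is already established, so O(publish_complaint).
Applying K to premise 10 (O(publish_complaint -> ping_server)) and O(publish_complaint) yields O(ping_server).
Premise 8, O(withhold_certificate -> not ping_server), contraposes to O(ping_server -> not withhold_certificate); with O(ping_server) we get O(not withhold_certificate).
Premise 3 is O(not withhold_certificate -> post_bond); since O(not withhold_certificate), deontic closure gives O(post_bond).
So O(post_bond) holds — post_bond is obligatory. None of the other listed options is made obligatory by any chain of premises.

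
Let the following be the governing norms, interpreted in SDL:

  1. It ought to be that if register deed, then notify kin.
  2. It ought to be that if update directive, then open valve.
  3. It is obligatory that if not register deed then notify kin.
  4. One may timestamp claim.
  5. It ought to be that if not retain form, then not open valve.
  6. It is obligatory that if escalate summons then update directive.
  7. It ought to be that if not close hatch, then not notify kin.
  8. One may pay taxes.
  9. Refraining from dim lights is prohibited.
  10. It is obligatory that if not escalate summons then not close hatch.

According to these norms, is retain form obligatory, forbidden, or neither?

Obligatory

Premises 1 and 3 cover both cases: O(register_deed → notify_kin) and O(¬register_deed → notify_kin). Since register_deed ∨ ¬register_deed is a tautology, O(notify_kin) follows.
Premise 7, O(¬close_hatch → ¬notify_kin), contraposes to O(notify_kin → close_hatch); with O(notify_kin) we get O(close_hatch).
The contrapositive of premise 10 (O(¬escalate_summons → ¬close_hatch)) is O(close_hatch → escalate_summons), and O(close_hatch) is already established, so O(escalate_summons).
With premise 6, O(escalate_summons → update_directive), the K-axiom yields O(update_directive).
Applying K to premise 2 (O(update_directive → open_valve)) and O(update_directive) yields O(open_valve).
Premise 5 is O(¬retain_form → ¬open_valve); contrapositively O(open_valve → retain_form). Since O(open_valve) holds, K gives O(retain_form).
Premises 4, 8, 9 do not contribute to this derivation.
Hence retain_form is obligatory.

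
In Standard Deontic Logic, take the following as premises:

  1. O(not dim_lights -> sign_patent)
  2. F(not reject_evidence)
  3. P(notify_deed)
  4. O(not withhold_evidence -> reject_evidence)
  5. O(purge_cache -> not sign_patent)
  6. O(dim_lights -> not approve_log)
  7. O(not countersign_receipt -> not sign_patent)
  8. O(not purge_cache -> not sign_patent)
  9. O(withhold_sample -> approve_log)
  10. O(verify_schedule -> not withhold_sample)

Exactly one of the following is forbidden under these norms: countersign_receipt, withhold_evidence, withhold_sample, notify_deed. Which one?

Premises 8 and 5 are O(not purge_cache -> not sign_patent) and O(purge_cache -> not sign_patent); every ideal world satisfies not purge_cache or purge_cache, so in either case not sign_patent holds — hence O(not sign_patent).
Premise 1, O(not dim_lights -> sign_patent), contraposes to O(not sign_patent -> dim_lights); with O(not sign_patent) we get O(dim_lights).
With premise 6, O(dim_lights -> not approve_log), the K-axiom yields O(not approve_log).
Premise 9 is O(withhold_sample -> approve_log); contrapositively O(not approve_log -> not withhold_sample). Since O(not approve_log) holds, K gives O(not withhold_sample).
So O(not withhold_sample) holds, i.e. withhold_sample is forbidden. None of the other listed options is forbidden under the premises.

withhold_sample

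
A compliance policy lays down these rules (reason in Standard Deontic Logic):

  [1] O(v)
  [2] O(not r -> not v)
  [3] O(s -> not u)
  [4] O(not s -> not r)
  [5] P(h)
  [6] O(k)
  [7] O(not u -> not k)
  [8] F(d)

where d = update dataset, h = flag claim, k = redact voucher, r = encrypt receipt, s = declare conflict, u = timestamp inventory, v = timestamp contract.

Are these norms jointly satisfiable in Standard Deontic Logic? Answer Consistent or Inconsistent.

From premise 1 we have O(v).
Premise 2, O(not r -> not v), contraposes to O(v -> r); with O(v) we get O(r).
Premise 4, O(not s -> not r), contraposes to O(r -> s); with O(r) we get O(s).
Applying K to premise 3 (O(s -> not u)) and O(s) yields O(not u).
Applying K to premise 7 (O(not u -> not k)) and O(not u) yields O(not k).
But premise 6 directly asserts O(k).
We now have both O(not k) and O(k) — k is simultaneously obligatory and forbidden, violating the D-axiom.

Inconsistent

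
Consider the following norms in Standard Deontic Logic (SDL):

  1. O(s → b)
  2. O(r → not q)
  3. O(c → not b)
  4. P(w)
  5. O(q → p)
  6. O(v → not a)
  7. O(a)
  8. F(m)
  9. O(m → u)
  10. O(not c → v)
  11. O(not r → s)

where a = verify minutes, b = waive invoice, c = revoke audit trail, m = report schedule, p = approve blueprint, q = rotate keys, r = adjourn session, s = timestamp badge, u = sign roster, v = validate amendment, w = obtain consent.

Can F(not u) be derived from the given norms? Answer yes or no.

No

Premise 9 is O(m → u), but O(m) is not derivable from the premises, so it does not yield O(u).
No other premise forces O(u). An ideal world satisfying every premise can still have not u true, so F(not u) is not derivable.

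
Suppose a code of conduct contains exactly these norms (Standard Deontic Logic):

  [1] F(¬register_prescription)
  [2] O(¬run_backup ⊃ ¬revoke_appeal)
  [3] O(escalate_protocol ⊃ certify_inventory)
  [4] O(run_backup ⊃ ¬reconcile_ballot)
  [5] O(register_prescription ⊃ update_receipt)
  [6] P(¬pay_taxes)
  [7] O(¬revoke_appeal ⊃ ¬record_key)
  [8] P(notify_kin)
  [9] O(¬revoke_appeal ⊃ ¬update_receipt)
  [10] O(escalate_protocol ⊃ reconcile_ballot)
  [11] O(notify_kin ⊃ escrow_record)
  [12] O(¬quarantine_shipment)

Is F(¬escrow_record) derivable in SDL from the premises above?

No

Premise 11 is O(notify_kin ⊃ escrow_record), but O(notify_kin) is not derivable from the premises (the permission P(notify_kin) asserts only ¬O(¬notify_kin), not O(notify_kin)), so it does not yield O(escrow_record).
No other premise forces O(escrow_record). An ideal world satisfying every premise can still have ¬escrow_record true, so F(¬escrow_record) is not derivable.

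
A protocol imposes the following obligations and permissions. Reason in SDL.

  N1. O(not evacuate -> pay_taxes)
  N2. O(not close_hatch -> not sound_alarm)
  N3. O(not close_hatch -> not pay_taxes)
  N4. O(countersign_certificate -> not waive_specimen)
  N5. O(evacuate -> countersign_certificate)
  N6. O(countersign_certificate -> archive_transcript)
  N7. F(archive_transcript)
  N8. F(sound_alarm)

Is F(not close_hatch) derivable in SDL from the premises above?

Premise 7 is F(archive_transcript), i.e. O(not archive_transcript).
Premise 6, O(countersign_certificate -> archive_transcript), contraposes to O(not archive_transcript -> not countersign_certificate); with O(not archive_transcript) we get O(not countersign_certificate).
The contrapositive of premise 5 (O(evacuate -> countersign_certificate)) is O(not countersign_certificate -> not evacuate), and O(not countersign_certificate) is already established, so O(not evacuate).
With premise 1, O(not evacuate -> pay_taxes), the K-axiom yields O(pay_taxes).
Premise 3, O(not close_hatch -> not pay_taxes), contraposes to O(pay_taxes -> close_hatch); with O(pay_taxes) we get O(close_hatch).
Premises 2, 4, 8 do not contribute to this derivation.
So O(close_hatch) holds, i.e. F(not close_hatch). The claim follows.

Yes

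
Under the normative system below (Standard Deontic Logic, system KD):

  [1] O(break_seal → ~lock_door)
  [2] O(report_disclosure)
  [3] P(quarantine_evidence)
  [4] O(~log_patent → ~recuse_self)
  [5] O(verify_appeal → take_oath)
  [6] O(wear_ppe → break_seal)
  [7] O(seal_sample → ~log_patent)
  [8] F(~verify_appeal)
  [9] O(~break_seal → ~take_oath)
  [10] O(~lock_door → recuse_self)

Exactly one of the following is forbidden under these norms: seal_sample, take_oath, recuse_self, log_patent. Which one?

seal_sample

Premise 8 is F(~verify_appeal), i.e. O(verify_appeal).
With premise 5, O(verify_appeal → take_oath), the K-axiom yields O(take_oath).
The contrapositive of premise 9 (O(~break_seal → ~take_oath)) is O(take_oath → break_seal), and O(take_oath) is already established, so O(break_seal).
With premise 1, O(break_seal → ~lock_door), the K-axiom yields O(~lock_door).
With premise 10, O(~lock_door → recuse_self), the K-axiom yields O(recuse_self).
Premise 4, O(~log_patent → ~recuse_self), contraposes to O(recuse_self → log_patent); with O(recuse_self) we get O(log_patent).
The contrapositive of premise 7 (O(seal_sample → ~log_patent)) is O(log_patent → ~seal_sample), and O(log_patent) is already established, so O(~seal_sample).
So O(~seal_sample) holds, i.e. seal_sample is forbidden. None of the other listed options is forbidden under the premises.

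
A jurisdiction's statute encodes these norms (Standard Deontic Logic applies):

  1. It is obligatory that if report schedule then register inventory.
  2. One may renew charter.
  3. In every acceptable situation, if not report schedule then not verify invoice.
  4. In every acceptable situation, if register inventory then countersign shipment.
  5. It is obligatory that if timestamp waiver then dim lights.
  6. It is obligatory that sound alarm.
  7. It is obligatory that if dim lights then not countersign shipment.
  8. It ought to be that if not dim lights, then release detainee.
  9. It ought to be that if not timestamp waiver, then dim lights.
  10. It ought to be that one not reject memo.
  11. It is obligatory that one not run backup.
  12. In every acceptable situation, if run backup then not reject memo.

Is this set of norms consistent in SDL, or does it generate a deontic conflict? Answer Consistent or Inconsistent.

Premise 12 is O(run_backup → ¬reject_memo); even if O(¬reject_memo) held, inferring O(run_backup) would be affirming the consequent — invalid.
So O(run_backup) is not derivable, and the apparent clash with O(¬run_backup) does not arise.
A world satisfying every obligation exists (e.g. countersign_shipment=false, dim_lights=true, register_inventory=false, reject_memo=false, release_detainee=false, renew_charter=false, report_schedule=false, run_backup=false, sound_alarm=true, timestamp_waiver=false, verify_invoice=false); no atom is both obligatory and forbidden, so the set is consistent.

Consistent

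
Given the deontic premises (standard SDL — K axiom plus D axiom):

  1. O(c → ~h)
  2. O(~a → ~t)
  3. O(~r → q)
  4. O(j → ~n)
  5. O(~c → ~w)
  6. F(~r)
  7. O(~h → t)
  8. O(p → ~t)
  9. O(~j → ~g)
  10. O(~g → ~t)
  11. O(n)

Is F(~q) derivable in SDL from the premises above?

No

Premise 3 is O(~r → q), but O(~r) is not derivable from the premises, so it does not yield O(q).
No other premise forces O(q). An ideal world satisfying every premise can still have ~q true, so F(~q) is not derivable.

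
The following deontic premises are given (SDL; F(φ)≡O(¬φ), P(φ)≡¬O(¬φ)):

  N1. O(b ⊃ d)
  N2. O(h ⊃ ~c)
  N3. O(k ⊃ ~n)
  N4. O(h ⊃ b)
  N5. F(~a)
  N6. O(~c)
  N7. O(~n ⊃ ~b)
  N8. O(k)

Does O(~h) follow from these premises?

Yes

From premise 8 we have O(k).
With premise 3, O(k ⊃ ~n), the K-axiom yields O(~n).
Applying K to premise 7 (O(~n ⊃ ~b)) and O(~n) yields O(~b).
Premise 4, O(h ⊃ b), contraposes to O(~b ⊃ ~h); with O(~b) we get O(~h).
Premises 1, 2, 5, 6 do not contribute to this derivation.
So O(~h) follows.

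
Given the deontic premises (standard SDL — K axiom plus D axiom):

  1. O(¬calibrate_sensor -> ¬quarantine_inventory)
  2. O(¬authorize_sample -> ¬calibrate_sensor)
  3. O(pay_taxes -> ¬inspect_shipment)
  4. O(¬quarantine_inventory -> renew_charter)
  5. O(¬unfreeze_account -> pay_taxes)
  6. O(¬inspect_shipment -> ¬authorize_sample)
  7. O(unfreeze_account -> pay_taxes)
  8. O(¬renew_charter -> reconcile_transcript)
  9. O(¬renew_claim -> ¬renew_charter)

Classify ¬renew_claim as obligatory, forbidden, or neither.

Forbidden

Premises 5 and 7 are O(¬unfreeze_account -> pay_taxes) and O(unfreeze_account -> pay_taxes); every ideal world satisfies ¬unfreeze_account or unfreeze_account, so in either case pay_taxes holds — hence O(pay_taxes).
With premise 3, O(pay_taxes -> ¬inspect_shipment), the K-axiom yields O(¬inspect_shipment).
Premise 6 is O(¬inspect_shipment -> ¬authorize_sample); since O(¬inspect_shipment), deontic closure gives O(¬authorize_sample).
Premise 2 is O(¬authorize_sample -> ¬calibrate_sensor); since O(¬authorize_sample), deontic closure gives O(¬calibrate_sensor).
From O(¬calibrate_sensor) and premise 1, O(¬calibrate_sensor -> ¬quarantine_inventory), we obtain O(¬quarantine_inventory).
With premise 4, O(¬quarantine_inventory -> renew_charter), the K-axiom yields O(renew_charter).
Premise 9, O(¬renew_claim -> ¬renew_charter), contraposes to O(renew_charter -> renew_claim); with O(renew_charter) we get O(renew_claim).
Premise 8 does not contribute to this derivation.
Thus O(renew_claim), which is F(¬renew_claim): ¬renew_claim is forbidden.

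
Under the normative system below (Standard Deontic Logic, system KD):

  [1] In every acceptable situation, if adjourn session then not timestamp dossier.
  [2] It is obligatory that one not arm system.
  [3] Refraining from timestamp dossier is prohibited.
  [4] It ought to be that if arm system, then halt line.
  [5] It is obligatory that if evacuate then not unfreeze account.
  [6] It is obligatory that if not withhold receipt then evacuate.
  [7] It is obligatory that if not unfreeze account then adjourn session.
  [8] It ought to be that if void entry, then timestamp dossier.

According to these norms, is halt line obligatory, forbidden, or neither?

Premise 4 is O(arm_system → halt_line), but O(arm_system) is not derivable from the premises, so it does not yield O(halt_line).
No premise or chain of K-axiom applications forces O(halt_line), and none forces O(¬halt_line). So halt_line is neither obligatory nor forbidden under these norms.

Neither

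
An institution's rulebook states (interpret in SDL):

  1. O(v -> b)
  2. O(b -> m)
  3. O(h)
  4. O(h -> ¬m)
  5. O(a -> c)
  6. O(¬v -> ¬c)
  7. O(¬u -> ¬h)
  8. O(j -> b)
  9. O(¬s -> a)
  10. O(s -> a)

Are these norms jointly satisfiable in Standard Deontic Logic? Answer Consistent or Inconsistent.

Inconsistent

Premises 10 and 9 are O(s -> a) and O(¬s -> a); every ideal world satisfies s or ¬s, so in either case a holds — hence O(a).
Premise 5 is O(a -> c); since O(a), deontic closure gives O(c).
Premise 6 is O(¬v -> ¬c); contrapositively O(c -> v). Since O(c) holds, K gives O(v).
Applying K to premise 1 (O(v -> b)) and O(v) yields O(b).
Premise 2 is O(b -> m); since O(b), deontic closure gives O(m).
Premise 4 is O(h -> ¬m); contrapositively O(m -> ¬h). Since O(m) holds, K gives O(¬h).
But premise 3 directly asserts O(h).
We now have both O(¬h) and O(h) — h is simultaneously obligatory and forbidden, violating the D-axiom.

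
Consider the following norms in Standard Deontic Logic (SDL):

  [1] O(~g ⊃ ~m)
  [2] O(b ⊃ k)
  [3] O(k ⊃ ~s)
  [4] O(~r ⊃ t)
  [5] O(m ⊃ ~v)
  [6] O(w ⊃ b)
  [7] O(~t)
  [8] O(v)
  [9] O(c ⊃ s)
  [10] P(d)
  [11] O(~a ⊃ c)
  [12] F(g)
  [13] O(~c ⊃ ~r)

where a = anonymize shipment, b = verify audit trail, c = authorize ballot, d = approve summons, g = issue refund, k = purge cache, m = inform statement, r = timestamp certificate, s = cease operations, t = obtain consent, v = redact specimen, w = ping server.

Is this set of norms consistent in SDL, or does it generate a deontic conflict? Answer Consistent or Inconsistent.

Consistent

Premise 5 is O(m ⊃ ~v), but O(m) is not derivable from the premises, so it does not yield O(~v).
So O(~v) is not derivable, and the apparent clash with O(v) does not arise.
A world satisfying every obligation exists (e.g. a=false, b=false, c=true, d=false, g=false, k=false, m=false, r=true, s=true, t=false, v=true, w=false); no atom is both obligatory and forbidden, so the set is consistent.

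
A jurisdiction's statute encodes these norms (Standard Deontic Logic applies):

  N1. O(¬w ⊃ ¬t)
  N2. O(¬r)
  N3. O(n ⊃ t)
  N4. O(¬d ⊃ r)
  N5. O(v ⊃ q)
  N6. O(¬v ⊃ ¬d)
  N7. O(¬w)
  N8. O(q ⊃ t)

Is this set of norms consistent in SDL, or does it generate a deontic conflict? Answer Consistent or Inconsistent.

From premise 2 we have O(¬r).
Premise 4 is O(¬d ⊃ r); contrapositively O(¬r ⊃ d). Since O(¬r) holds, K gives O(d).
Premise 6 is O(¬v ⊃ ¬d); contrapositively O(d ⊃ v). Since O(d) holds, K gives O(v).
Premise 5 is O(v ⊃ q); since O(v), deontic closure gives O(q).
Premise 8 is O(q ⊃ t); since O(q), deontic closure gives O(t).
The contrapositive of premise 1 (O(¬w ⊃ ¬t)) is O(t ⊃ w), and O(t) is already established, so O(w).
However, premise 7 gives O(¬w).
We now have both O(w) and O(¬w) — w is simultaneously obligatory and forbidden, violating the D-axiom.

Inconsistent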